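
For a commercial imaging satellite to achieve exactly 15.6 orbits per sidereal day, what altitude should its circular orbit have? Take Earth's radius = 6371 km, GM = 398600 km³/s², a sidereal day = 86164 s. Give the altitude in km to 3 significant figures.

382 km

Required period T = 86164 / 15.6 = 5523.3 s.
From T = 2π√(a³/μ): a = (μ T²/4π²)^(1/3) = (398600 × 5523.3² / 4π²)^(1/3) = 6753 km.
Altitude h = a − R = 6753 − 6371 = 382 km.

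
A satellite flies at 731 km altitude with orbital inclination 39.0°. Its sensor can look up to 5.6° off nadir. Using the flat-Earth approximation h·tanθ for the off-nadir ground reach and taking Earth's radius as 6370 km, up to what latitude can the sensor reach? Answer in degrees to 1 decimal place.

For a prograde orbit the ground track reaches latitude ±i = ±39.0°.
Sensor half-swath on the ground ≈ 731·tan(5.6°) = 72 km = 0.64° of latitude.
Maximum observable latitude ≈ 39.0 + 0.64 = 39.6°.

39.6°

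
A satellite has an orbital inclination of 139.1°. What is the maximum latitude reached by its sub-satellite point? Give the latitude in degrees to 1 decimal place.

Retrograde orbit: the ground track reaches ±(180° − i) = ±(180 − 139.1) = ±40.9°.

40.9°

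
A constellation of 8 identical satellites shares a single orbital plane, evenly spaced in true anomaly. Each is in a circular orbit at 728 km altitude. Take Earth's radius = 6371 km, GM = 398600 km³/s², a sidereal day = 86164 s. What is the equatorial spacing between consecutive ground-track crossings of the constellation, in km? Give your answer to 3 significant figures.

346 km

Semi-major axis a = 6371 + 728 = 7099 km. Period T = 2π√(a³/μ) = 2π√(7099³/398600) = 5952.6 s = 99.21 min.
Single-satellite node shift = (5952.6/86164) × 360° = 24.87°.
With 8 satellites evenly phased, successive equator crossings are 24.87/8 = 3.109° apart.
That is 3.109 × 111.2 = 346 km at the equator.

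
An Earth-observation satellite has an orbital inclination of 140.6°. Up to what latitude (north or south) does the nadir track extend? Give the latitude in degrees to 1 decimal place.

Retrograde orbit: the ground track reaches ±(180° − i) = ±(180 − 140.6) = ±39.4°.

39.4°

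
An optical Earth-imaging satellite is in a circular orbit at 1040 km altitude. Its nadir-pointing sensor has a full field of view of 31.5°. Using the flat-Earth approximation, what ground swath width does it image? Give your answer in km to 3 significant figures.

587 km

Half-angle = 31.5°/2 = 15.75°.
Swath width ≈ 2h·tan(θ/2) = 2 × 1040 × tan(15.75°) = 586.6 km.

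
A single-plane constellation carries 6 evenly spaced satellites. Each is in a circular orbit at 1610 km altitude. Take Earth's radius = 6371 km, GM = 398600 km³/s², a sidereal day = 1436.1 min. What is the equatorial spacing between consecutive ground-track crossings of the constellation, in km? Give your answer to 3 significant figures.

549 km

Semi-major axis a = 6371 + 1610 = 7981 km. Period T = 2π√(a³/μ) = 2π√(7981³/398600) = 7095.7 s = 118.26 min.
Single-satellite node shift = (7095.7/86166) × 360° = 29.65°.
With 6 satellites evenly phased, successive equator crossings are 29.65/6 = 4.941° apart.
That is 4.941 × 111.2 = 549 km at the equator.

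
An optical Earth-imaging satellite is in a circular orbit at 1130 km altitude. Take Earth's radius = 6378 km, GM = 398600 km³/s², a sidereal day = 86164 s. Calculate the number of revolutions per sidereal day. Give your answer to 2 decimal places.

Semi-major axis a = 6378 + 1130 = 7508 km. Period T = 2π√(a³/μ) = 2π√(7508³/398600) = 6474.4 s = 107.91 min.
Orbits per sidereal day = 86164 / 6474.4 = 13.308.

13.31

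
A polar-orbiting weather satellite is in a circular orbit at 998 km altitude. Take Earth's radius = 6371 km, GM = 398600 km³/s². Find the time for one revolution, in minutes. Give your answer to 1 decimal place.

Semi-major axis a = 6371 + 998 = 7369 km. Period T = 2π√(a³/μ) = 2π√(7369³/398600) = 6295.4 s = 104.92 min.

104.9 min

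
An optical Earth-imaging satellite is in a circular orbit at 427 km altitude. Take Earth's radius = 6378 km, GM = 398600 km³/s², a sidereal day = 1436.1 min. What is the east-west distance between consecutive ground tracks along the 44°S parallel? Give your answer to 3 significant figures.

1870 km

Semi-major axis a = 6378 + 427 = 6805 km. Period T = 2π√(a³/μ) = 2π√(6805³/398600) = 5586.7 s = 93.11 min.
Node shift per orbit = (5586.7/86166) × 360° = 23.34°.
Equatorial spacing = 23.34 × 111.3 km/° = 2598 km.
At 44° latitude, spacing = 2598 × cos(44°) = 1869 km.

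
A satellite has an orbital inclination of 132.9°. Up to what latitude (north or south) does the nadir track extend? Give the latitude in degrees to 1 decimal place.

47.1°

Retrograde orbit: the ground track reaches ±(180° − i) = ±(180 − 132.9) = ±47.1°.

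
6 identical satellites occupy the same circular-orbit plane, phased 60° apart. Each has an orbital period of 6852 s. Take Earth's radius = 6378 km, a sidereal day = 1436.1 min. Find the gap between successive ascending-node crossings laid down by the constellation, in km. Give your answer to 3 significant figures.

Single-satellite node shift = (6852.0/86166) × 360° = 28.63°.
With 6 satellites evenly phased, successive equator crossings are 28.63/6 = 4.771° apart.
That is 4.771 × 111.3 = 531 km at the equator.

531 km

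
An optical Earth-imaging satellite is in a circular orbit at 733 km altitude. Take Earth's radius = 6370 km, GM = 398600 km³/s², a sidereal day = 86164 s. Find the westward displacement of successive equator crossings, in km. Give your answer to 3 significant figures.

Semi-major axis a = 6370 + 733 = 7103 km. Period T = 2π√(a³/μ) = 2π√(7103³/398600) = 5957.6 s = 99.29 min.
During one orbit Earth rotates (5957.6 / 86164) × 360° = 24.89°.
At the equator that is 24.89° × (2π·6370/360) km/° = 24.89 × 111.2 = 2767 km.

2770 km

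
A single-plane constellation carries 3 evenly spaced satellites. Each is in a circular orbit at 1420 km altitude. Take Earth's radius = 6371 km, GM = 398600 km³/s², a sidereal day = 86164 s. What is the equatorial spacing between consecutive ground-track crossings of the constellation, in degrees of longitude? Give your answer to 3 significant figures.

9.53°

Semi-major axis a = 6371 + 1420 = 7791 km. Period T = 2π√(a³/μ) = 2π√(7791³/398600) = 6843.9 s = 114.06 min.
Single-satellite node shift = (6843.9/86164) × 360° = 28.59°.
With 3 satellites evenly phased, successive equator crossings are 28.59/3 = 9.531° apart.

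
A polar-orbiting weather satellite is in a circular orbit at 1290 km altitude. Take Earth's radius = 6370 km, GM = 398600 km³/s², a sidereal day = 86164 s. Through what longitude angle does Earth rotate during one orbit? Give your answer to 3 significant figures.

27.9°

Semi-major axis a = 6370 + 1290 = 7660 km. Period T = 2π√(a³/μ) = 2π√(7660³/398600) = 6672.0 s = 111.20 min.
During one orbit Earth rotates (6672.0 / 86164) × 360° = 27.88°.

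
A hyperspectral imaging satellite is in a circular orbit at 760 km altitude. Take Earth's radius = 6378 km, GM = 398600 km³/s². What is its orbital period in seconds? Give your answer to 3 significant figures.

6000 seconds

Semi-major axis a = 6378 + 760 = 7138 km. Period T = 2π√(a³/μ) = 2π√(7138³/398600) = 6001.7 s = 100.03 min.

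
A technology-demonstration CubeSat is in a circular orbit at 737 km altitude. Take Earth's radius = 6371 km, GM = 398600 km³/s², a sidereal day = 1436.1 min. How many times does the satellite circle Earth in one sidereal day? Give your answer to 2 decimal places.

14.45

Semi-major axis a = 6371 + 737 = 7108 km. Period T = 2π√(a³/μ) = 2π√(7108³/398600) = 5963.9 s = 99.40 min.
Orbits per sidereal day = 86166 / 5963.9 = 14.448.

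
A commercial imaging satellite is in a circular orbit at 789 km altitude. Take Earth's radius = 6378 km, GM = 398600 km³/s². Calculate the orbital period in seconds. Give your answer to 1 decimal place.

6038.3 seconds

Semi-major axis a = 6378 + 789 = 7167 km. Period T = 2π√(a³/μ) = 2π√(7167³/398600) = 6038.3 s = 100.64 min.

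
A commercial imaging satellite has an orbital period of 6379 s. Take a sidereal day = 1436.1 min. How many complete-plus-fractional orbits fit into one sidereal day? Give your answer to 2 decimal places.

Orbits per sidereal day = 86166 / 6379.0 = 13.508.

13.51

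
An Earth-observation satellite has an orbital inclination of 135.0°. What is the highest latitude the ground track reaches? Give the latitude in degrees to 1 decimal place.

Retrograde orbit: the ground track reaches ±(180° − i) = ±(180 − 135.0) = ±45.0°.

45.0°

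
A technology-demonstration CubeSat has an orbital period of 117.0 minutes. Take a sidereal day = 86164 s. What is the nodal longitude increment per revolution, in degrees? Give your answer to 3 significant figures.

29.3°

T = 117.0 min = 7020.0 s.
During one orbit Earth rotates (7020.0 / 86164) × 360° = 29.33°.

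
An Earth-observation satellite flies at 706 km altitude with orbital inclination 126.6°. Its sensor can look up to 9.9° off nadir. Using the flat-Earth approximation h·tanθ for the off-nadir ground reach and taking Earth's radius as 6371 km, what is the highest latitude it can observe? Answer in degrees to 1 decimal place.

54.5°

Retrograde orbit: the ground track reaches ±(180° − i) = ±(180 − 126.6) = ±53.4°.
Sensor half-swath on the ground ≈ 706·tan(9.9°) = 123 km = 1.11° of latitude.
Maximum observable latitude ≈ 53.4 + 1.11 = 54.5°.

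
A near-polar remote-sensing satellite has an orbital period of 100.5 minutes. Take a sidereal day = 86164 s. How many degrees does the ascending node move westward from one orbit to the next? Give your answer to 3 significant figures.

25.2°

T = 100.5 min = 6030.0 s.
During one orbit Earth rotates (6030.0 / 86164) × 360° = 25.19°.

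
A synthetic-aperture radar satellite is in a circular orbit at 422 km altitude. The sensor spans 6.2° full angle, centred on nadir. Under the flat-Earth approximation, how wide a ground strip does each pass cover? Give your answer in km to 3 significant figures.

Half-angle = 6.2°/2 = 3.1°.
Swath width ≈ 2h·tan(θ/2) = 2 × 422 × tan(3.1°) = 45.7 km.

45.7 km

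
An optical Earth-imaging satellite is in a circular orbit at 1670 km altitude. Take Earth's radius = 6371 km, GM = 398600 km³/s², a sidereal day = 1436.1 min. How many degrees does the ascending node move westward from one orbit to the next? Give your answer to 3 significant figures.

30.0°

Semi-major axis a = 6371 + 1670 = 8041 km. Period T = 2π√(a³/μ) = 2π√(8041³/398600) = 7175.9 s = 119.60 min.
During one orbit Earth rotates (7175.9 / 86166) × 360° = 29.98°.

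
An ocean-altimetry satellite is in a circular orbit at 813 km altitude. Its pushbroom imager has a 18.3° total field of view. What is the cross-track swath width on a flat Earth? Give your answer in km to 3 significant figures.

Half-angle = 18.3°/2 = 9.15°.
Swath width ≈ 2h·tan(θ/2) = 2 × 813 × tan(9.15°) = 261.9 km.

262 km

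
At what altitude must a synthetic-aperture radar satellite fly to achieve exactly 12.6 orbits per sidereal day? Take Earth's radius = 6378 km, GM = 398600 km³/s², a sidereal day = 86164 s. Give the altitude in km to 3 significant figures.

1410 km

Required period T = 86164 / 12.6 = 6838.4 s.
From T = 2π√(a³/μ): a = (μ T²/4π²)^(1/3) = (398600 × 6838.4² / 4π²)^(1/3) = 7787 km.
Altitude h = a − R = 7787 − 6378 = 1409 km.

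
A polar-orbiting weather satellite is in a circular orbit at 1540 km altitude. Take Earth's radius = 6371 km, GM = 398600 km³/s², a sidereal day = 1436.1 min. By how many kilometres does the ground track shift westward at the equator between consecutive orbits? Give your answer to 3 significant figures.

Semi-major axis a = 6371 + 1540 = 7911 km. Period T = 2π√(a³/μ) = 2π√(7911³/398600) = 7002.6 s = 116.71 min.
During one orbit Earth rotates (7002.6 / 86166) × 360° = 29.26°.
At the equator that is 29.26° × (2π·6371/360) km/° = 29.26 × 111.2 = 3253 km.

3250 km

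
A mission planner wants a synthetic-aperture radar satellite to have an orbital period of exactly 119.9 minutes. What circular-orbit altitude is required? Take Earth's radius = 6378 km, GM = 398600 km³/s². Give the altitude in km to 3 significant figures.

1680 km

T = 119.9 min = 7194.0 s.
From T = 2π√(a³/μ): a = (μ T²/4π²)^(1/3) = (398600 × 7194.0² / 4π²)^(1/3) = 8055 km.
Altitude h = a − R = 8055 − 6378 = 1677 km.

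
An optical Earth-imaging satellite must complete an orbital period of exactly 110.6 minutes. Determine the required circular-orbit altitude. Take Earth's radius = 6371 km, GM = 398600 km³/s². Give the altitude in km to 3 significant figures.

T = 110.6 min = 6636.0 s.
From T = 2π√(a³/μ): a = (μ T²/4π²)^(1/3) = (398600 × 6636.0² / 4π²)^(1/3) = 7632 km.
Altitude h = a − R = 7632 − 6371 = 1261 km.

1260 km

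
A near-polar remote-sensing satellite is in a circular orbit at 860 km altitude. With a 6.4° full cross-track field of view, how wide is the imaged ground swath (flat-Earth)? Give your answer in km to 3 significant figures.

96.2 km

Half-angle = 6.4°/2 = 3.2°.
Swath width ≈ 2h·tan(θ/2) = 2 × 860 × tan(3.2°) = 96.2 km.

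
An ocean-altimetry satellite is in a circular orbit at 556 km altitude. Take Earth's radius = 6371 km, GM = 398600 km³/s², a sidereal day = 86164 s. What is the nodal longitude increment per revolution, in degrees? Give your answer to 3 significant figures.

24.0°

Semi-major axis a = 6371 + 556 = 6927 km. Period T = 2π√(a³/μ) = 2π√(6927³/398600) = 5737.6 s = 95.63 min.
During one orbit Earth rotates (5737.6 / 86164) × 360° = 23.97°.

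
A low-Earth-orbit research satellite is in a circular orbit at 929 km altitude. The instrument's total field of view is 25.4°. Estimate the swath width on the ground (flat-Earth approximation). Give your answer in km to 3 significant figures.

Half-angle = 25.4°/2 = 12.7°.
Swath width ≈ 2h·tan(θ/2) = 2 × 929 × tan(12.7°) = 418.7 km.

419 km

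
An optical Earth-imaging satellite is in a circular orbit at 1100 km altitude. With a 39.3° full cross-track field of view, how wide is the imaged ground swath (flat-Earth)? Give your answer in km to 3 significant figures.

786 km

Half-angle = 39.3°/2 = 19.65°.
Swath width ≈ 2h·tan(θ/2) = 2 × 1100 × tan(19.65°) = 785.5 km.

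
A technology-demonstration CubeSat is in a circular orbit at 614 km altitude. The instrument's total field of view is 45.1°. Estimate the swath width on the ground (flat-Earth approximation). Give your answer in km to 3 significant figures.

510 km

Half-angle = 45.1°/2 = 22.55°.
Swath width ≈ 2h·tan(θ/2) = 2 × 614 × tan(22.55°) = 509.9 km.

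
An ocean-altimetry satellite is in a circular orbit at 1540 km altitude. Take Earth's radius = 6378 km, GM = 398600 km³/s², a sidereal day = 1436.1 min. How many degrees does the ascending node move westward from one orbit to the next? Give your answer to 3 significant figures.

29.3°

Semi-major axis a = 6378 + 1540 = 7918 km. Period T = 2π√(a³/μ) = 2π√(7918³/398600) = 7011.9 s = 116.86 min.
During one orbit Earth rotates (7011.9 / 86166) × 360° = 29.30°.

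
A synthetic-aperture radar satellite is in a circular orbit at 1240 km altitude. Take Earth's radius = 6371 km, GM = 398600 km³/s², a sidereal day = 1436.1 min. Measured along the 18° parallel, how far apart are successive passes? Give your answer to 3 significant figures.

Semi-major axis a = 6371 + 1240 = 7611 km. Period T = 2π√(a³/μ) = 2π√(7611³/398600) = 6608.1 s = 110.13 min.
Node shift per orbit = (6608.1/86166) × 360° = 27.61°.
Equatorial spacing = 27.61 × 111.2 km/° = 3070 km.
At 18° latitude, spacing = 3070 × cos(18°) = 2920 km.

2920 km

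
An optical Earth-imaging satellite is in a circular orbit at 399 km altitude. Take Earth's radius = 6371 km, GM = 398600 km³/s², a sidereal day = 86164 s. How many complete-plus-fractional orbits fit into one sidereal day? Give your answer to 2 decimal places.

15.54

Semi-major axis a = 6371 + 399 = 6770 km. Period T = 2π√(a³/μ) = 2π√(6770³/398600) = 5543.6 s = 92.39 min.
Orbits per sidereal day = 86164 / 5543.6 = 15.543.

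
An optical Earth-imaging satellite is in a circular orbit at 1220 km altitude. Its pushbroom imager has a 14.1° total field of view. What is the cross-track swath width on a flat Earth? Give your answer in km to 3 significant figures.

Half-angle = 14.1°/2 = 7.05°.
Swath width ≈ 2h·tan(θ/2) = 2 × 1220 × tan(7.05°) = 301.8 km.

302 km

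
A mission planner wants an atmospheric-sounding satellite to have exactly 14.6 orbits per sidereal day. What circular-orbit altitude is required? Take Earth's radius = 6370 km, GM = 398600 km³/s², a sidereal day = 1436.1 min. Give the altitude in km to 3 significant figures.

689 km

Required period T = 86166 / 14.6 = 5901.8 s.
From T = 2π√(a³/μ): a = (μ T²/4π²)^(1/3) = (398600 × 5901.8² / 4π²)^(1/3) = 7059 km.
Altitude h = a − R = 7059 − 6370 = 689 km.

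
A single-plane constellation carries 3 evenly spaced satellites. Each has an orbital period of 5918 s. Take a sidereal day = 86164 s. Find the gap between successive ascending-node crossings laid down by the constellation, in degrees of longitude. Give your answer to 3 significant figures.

8.24°

Single-satellite node shift = (5918.0/86164) × 360° = 24.73°.
With 3 satellites evenly phased, successive equator crossings are 24.73/3 = 8.242° apart.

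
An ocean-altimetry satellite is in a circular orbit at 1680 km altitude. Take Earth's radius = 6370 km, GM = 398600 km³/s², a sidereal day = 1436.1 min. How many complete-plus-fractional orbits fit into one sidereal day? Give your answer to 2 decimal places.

Semi-major axis a = 6370 + 1680 = 8050 km. Period T = 2π√(a³/μ) = 2π√(8050³/398600) = 7187.9 s = 119.80 min.
Orbits per sidereal day = 86166 / 7187.9 = 11.988.

11.99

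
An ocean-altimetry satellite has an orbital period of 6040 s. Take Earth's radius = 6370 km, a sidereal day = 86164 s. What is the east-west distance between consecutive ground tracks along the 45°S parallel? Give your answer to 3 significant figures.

Node shift per orbit = (6040.0/86164) × 360° = 25.24°.
Equatorial spacing = 25.24 × 111.2 km/° = 2806 km.
At 45° latitude, spacing = 2806 × cos(45°) = 1984 km.

1980 km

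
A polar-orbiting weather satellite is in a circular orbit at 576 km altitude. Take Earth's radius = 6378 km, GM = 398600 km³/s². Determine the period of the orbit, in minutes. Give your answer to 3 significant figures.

Semi-major axis a = 6378 + 576 = 6954 km. Period T = 2π√(a³/μ) = 2π√(6954³/398600) = 5771.2 s = 96.19 min.

96.2 min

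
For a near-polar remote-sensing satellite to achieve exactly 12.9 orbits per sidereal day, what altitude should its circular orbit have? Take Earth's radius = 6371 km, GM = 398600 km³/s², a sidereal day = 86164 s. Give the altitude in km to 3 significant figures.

Required period T = 86164 / 12.9 = 6679.4 s.
From T = 2π√(a³/μ): a = (μ T²/4π²)^(1/3) = (398600 × 6679.4² / 4π²)^(1/3) = 7666 km.
Altitude h = a − R = 7666 − 6371 = 1295 km.

1290 km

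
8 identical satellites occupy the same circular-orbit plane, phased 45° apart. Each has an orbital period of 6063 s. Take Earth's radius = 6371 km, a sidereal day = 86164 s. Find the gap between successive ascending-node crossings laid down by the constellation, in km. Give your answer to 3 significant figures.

Single-satellite node shift = (6063.0/86164) × 360° = 25.33°.
With 8 satellites evenly phased, successive equator crossings are 25.33/8 = 3.166° apart.
That is 3.166 × 111.2 = 352 km at the equator.

352 km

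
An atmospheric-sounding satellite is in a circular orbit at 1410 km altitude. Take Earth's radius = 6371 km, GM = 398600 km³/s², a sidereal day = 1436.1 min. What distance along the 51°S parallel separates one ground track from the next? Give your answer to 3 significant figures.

2000 km

Semi-major axis a = 6371 + 1410 = 7781 km. Period T = 2π√(a³/μ) = 2π√(7781³/398600) = 6830.7 s = 113.84 min.
Node shift per orbit = (6830.7/86166) × 360° = 28.54°.
Equatorial spacing = 28.54 × 111.2 km/° = 3173 km.
At 51° latitude, spacing = 3173 × cos(51°) = 1997 km.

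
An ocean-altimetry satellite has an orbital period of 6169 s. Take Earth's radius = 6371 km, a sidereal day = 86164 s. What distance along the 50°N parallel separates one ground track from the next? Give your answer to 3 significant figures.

1840 km

Node shift per orbit = (6169.0/86164) × 360° = 25.77°.
Equatorial spacing = 25.77 × 111.2 km/° = 2866 km.
At 50° latitude, spacing = 2866 × cos(50°) = 1842 km.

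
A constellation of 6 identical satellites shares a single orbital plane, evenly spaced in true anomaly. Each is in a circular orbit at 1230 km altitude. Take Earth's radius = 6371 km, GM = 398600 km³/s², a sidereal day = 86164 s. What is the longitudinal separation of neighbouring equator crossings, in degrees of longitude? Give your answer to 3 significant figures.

Semi-major axis a = 6371 + 1230 = 7601 km. Period T = 2π√(a³/μ) = 2π√(7601³/398600) = 6595.0 s = 109.92 min.
Single-satellite node shift = (6595.0/86164) × 360° = 27.55°.
With 6 satellites evenly phased, successive equator crossings are 27.55/6 = 4.592° apart.

4.59°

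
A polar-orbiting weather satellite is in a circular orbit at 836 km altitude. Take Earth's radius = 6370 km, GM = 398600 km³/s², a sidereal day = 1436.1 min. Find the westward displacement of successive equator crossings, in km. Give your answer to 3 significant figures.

2830 km

Semi-major axis a = 6370 + 836 = 7206 km. Period T = 2π√(a³/μ) = 2π√(7206³/398600) = 6087.7 s = 101.46 min.
During one orbit Earth rotates (6087.7 / 86166) × 360° = 25.43°.
At the equator that is 25.43° × (2π·6370/360) km/° = 25.43 × 111.2 = 2828 km.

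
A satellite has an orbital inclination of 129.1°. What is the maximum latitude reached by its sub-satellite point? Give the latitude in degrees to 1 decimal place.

50.9°

Retrograde orbit: the ground track reaches ±(180° − i) = ±(180 − 129.1) = ±50.9°.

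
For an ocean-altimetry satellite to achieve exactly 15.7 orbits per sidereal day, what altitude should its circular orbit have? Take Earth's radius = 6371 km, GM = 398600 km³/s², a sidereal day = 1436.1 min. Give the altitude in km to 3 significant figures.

354 km

Required period T = 86166 / 15.7 = 5488.3 s.
From T = 2π√(a³/μ): a = (μ T²/4π²)^(1/3) = (398600 × 5488.3² / 4π²)^(1/3) = 6725 km.
Altitude h = a − R = 6725 − 6371 = 354 km.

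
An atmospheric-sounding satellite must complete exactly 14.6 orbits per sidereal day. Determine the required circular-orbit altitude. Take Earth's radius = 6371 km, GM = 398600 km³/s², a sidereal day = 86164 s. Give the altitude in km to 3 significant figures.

Required period T = 86164 / 14.6 = 5901.6 s.
From T = 2π√(a³/μ): a = (μ T²/4π²)^(1/3) = (398600 × 5901.6² / 4π²)^(1/3) = 7058 km.
Altitude h = a − R = 7058 − 6371 = 687 km.

687 km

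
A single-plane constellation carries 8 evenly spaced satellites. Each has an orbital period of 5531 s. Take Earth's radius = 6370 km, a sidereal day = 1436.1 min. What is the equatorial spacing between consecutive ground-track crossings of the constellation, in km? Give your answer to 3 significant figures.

321 km

Single-satellite node shift = (5531.0/86166) × 360° = 23.11°.
With 8 satellites evenly phased, successive equator crossings are 23.11/8 = 2.889° apart.
That is 2.889 × 111.2 = 321 km at the equator.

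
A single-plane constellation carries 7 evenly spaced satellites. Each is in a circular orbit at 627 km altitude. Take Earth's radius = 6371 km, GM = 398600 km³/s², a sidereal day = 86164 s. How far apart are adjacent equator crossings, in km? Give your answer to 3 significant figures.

387 km

Semi-major axis a = 6371 + 627 = 6998 km. Period T = 2π√(a³/μ) = 2π√(6998³/398600) = 5826.0 s = 97.10 min.
Single-satellite node shift = (5826.0/86164) × 360° = 24.34°.
With 7 satellites evenly phased, successive equator crossings are 24.34/7 = 3.477° apart.
That is 3.477 × 111.2 = 387 km at the equator.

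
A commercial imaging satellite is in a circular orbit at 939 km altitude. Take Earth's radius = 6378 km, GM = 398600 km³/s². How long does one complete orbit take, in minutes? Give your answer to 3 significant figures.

104 min

Semi-major axis a = 6378 + 939 = 7317 km. Period T = 2π√(a³/μ) = 2π√(7317³/398600) = 6228.9 s = 103.81 min.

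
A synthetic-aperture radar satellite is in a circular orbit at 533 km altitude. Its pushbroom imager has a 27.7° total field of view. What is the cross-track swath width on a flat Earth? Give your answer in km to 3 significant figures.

263 km

Half-angle = 27.7°/2 = 13.85°.
Swath width ≈ 2h·tan(θ/2) = 2 × 533 × tan(13.85°) = 262.8 km.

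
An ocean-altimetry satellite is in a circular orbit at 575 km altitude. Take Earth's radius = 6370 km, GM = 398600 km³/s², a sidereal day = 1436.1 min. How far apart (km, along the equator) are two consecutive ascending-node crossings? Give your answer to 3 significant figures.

2680 km

Semi-major axis a = 6370 + 575 = 6945 km. Period T = 2π√(a³/μ) = 2π√(6945³/398600) = 5760.0 s = 96.00 min.
During one orbit Earth rotates (5760.0 / 86166) × 360° = 24.07°.
At the equator that is 24.07° × (2π·6370/360) km/° = 24.07 × 111.2 = 2675 km.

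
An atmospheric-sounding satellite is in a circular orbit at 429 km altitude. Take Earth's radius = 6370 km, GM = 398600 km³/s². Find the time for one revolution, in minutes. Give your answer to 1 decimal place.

93.0 min

Semi-major axis a = 6370 + 429 = 6799 km. Period T = 2π√(a³/μ) = 2π√(6799³/398600) = 5579.3 s = 92.99 min.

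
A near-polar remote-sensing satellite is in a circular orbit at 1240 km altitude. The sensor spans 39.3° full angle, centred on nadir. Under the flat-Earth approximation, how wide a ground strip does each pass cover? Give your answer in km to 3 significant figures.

886 km

Half-angle = 39.3°/2 = 19.65°.
Swath width ≈ 2h·tan(θ/2) = 2 × 1240 × tan(19.65°) = 885.5 km.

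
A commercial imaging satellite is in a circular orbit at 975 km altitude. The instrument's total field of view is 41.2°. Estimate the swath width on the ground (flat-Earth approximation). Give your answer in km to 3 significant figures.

Half-angle = 41.2°/2 = 20.6°.
Swath width ≈ 2h·tan(θ/2) = 2 × 975 × tan(20.6°) = 733.0 km.

733 km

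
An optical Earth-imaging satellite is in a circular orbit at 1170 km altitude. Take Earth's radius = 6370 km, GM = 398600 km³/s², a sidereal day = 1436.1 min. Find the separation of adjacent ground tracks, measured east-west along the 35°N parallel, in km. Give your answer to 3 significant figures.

2480 km

Semi-major axis a = 6370 + 1170 = 7540 km. Period T = 2π√(a³/μ) = 2π√(7540³/398600) = 6515.8 s = 108.60 min.
Node shift per orbit = (6515.8/86166) × 360° = 27.22°.
Equatorial spacing = 27.22 × 111.2 km/° = 3027 km.
At 35° latitude, spacing = 3027 × cos(35°) = 2479 km.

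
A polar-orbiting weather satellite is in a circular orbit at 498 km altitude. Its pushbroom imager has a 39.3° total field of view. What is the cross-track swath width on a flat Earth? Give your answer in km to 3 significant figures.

356 km

Half-angle = 39.3°/2 = 19.65°.
Swath width ≈ 2h·tan(θ/2) = 2 × 498 × tan(19.65°) = 355.6 km.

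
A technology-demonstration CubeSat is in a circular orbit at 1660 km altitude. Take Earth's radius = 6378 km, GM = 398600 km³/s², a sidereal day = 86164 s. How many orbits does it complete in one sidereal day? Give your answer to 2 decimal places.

12.01

Semi-major axis a = 6378 + 1660 = 8038 km. Period T = 2π√(a³/μ) = 2π√(8038³/398600) = 7171.9 s = 119.53 min.
Orbits per sidereal day = 86164 / 7171.9 = 12.014.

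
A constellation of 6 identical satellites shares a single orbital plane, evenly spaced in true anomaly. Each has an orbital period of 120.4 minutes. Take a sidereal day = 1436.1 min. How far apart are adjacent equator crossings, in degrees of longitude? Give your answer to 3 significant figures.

T = 120.4 min = 7224.0 s.
Single-satellite node shift = (7224.0/86166) × 360° = 30.18°.
With 6 satellites evenly phased, successive equator crossings are 30.18/6 = 5.030° apart.

5.03°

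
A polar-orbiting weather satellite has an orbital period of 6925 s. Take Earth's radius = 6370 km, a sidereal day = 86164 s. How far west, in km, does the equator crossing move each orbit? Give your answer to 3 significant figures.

3220 km

During one orbit Earth rotates (6925.0 / 86164) × 360° = 28.93°.
At the equator that is 28.93° × (2π·6370/360) km/° = 28.93 × 111.2 = 3217 km.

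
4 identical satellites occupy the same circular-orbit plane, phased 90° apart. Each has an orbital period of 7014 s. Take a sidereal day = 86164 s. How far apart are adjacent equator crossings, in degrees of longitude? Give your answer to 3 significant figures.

Single-satellite node shift = (7014.0/86164) × 360° = 29.31°.
With 4 satellites evenly phased, successive equator crossings are 29.31/4 = 7.326° apart.

7.33°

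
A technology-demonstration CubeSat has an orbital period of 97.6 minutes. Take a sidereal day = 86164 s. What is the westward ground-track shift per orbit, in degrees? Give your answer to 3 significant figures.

T = 97.6 min = 5856.0 s.
During one orbit Earth rotates (5856.0 / 86164) × 360° = 24.47°.

24.5°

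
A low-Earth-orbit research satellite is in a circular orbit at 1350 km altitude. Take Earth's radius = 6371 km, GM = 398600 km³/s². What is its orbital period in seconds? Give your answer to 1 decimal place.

6751.8 seconds

Semi-major axis a = 6371 + 1350 = 7721 km. Period T = 2π√(a³/μ) = 2π√(7721³/398600) = 6751.8 s = 112.53 min.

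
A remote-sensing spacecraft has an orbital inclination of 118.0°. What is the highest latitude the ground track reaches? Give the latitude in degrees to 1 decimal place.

Retrograde orbit: the ground track reaches ±(180° − i) = ±(180 − 118.0) = ±62.0°.

62.0°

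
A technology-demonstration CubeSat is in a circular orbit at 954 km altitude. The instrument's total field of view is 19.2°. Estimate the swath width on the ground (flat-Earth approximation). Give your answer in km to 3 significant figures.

Half-angle = 19.2°/2 = 9.6°.
Swath width ≈ 2h·tan(θ/2) = 2 × 954 × tan(9.6°) = 322.7 km.

323 km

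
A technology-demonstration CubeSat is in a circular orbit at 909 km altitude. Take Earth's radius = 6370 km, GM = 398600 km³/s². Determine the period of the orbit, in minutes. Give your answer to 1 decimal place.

Semi-major axis a = 6370 + 909 = 7279 km. Period T = 2π√(a³/μ) = 2π√(7279³/398600) = 6180.4 s = 103.01 min.

103.0 min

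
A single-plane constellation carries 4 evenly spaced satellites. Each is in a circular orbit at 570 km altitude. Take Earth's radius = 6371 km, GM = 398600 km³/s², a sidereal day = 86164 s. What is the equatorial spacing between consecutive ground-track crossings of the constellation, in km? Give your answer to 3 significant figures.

Semi-major axis a = 6371 + 570 = 6941 km. Period T = 2π√(a³/μ) = 2π√(6941³/398600) = 5755.0 s = 95.92 min.
Single-satellite node shift = (5755.0/86164) × 360° = 24.04°.
With 4 satellites evenly phased, successive equator crossings are 24.04/4 = 6.011° apart.
That is 6.011 × 111.2 = 668 km at the equator.

668 km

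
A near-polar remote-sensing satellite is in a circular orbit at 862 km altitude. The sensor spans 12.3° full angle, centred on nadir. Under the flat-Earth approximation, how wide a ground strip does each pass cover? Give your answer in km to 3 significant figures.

Half-angle = 12.3°/2 = 6.15°.
Swath width ≈ 2h·tan(θ/2) = 2 × 862 × tan(6.15°) = 185.8 km.

186 km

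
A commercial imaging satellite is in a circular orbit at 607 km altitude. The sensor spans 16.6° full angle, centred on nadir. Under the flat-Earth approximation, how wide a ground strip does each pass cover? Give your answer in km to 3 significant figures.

177 km

Half-angle = 16.6°/2 = 8.3°.
Swath width ≈ 2h·tan(θ/2) = 2 × 607 × tan(8.3°) = 177.1 km.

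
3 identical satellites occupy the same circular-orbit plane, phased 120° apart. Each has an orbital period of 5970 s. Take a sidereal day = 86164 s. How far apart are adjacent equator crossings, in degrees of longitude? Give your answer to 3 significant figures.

8.31°

Single-satellite node shift = (5970.0/86164) × 360° = 24.94°.
With 3 satellites evenly phased, successive equator crossings are 24.94/3 = 8.314° apart.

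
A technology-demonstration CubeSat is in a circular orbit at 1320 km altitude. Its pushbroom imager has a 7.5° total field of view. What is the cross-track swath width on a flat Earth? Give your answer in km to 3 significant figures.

173 km

Half-angle = 7.5°/2 = 3.75°.
Swath width ≈ 2h·tan(θ/2) = 2 × 1320 × tan(3.75°) = 173.0 km.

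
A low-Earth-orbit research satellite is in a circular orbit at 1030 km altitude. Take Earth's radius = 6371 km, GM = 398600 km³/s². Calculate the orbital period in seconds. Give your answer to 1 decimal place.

Semi-major axis a = 6371 + 1030 = 7401 km. Period T = 2π√(a³/μ) = 2π√(7401³/398600) = 6336.5 s = 105.61 min.

6336.5 seconds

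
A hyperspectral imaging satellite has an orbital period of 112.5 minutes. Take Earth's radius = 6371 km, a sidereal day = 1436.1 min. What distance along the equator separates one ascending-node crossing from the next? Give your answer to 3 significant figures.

T = 112.5 min = 6750.0 s.
During one orbit Earth rotates (6750.0 / 86166) × 360° = 28.20°.
At the equator that is 28.20° × (2π·6371/360) km/° = 28.20 × 111.2 = 3136 km.

3140 km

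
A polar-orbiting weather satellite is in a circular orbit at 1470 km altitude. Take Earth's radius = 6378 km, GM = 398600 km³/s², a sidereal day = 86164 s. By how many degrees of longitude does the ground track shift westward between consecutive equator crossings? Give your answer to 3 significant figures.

Semi-major axis a = 6378 + 1470 = 7848 km. Period T = 2π√(a³/μ) = 2π√(7848³/398600) = 6919.1 s = 115.32 min.
During one orbit Earth rotates (6919.1 / 86164) × 360° = 28.91°.

28.9°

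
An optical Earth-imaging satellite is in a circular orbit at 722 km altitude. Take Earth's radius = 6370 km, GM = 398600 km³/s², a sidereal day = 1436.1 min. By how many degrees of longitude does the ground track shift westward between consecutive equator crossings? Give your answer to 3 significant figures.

Semi-major axis a = 6370 + 722 = 7092 km. Period T = 2π√(a³/μ) = 2π√(7092³/398600) = 5943.8 s = 99.06 min.
During one orbit Earth rotates (5943.8 / 86166) × 360° = 24.83°.

24.8°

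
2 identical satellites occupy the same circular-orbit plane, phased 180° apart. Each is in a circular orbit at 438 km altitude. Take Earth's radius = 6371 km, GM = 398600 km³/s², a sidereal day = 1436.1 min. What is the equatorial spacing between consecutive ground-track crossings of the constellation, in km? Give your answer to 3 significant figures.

Semi-major axis a = 6371 + 438 = 6809 km. Period T = 2π√(a³/μ) = 2π√(6809³/398600) = 5591.6 s = 93.19 min.
Single-satellite node shift = (5591.6/86166) × 360° = 23.36°.
With 2 satellites evenly phased, successive equator crossings are 23.36/2 = 11.681° apart.
That is 11.681 × 111.2 = 1299 km at the equator.

1300 km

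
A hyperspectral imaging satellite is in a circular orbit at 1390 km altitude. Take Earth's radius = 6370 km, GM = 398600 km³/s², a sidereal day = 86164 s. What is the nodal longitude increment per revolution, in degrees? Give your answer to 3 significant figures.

28.4°

Semi-major axis a = 6370 + 1390 = 7760 km. Period T = 2π√(a³/μ) = 2π√(7760³/398600) = 6803.1 s = 113.38 min.
During one orbit Earth rotates (6803.1 / 86164) × 360° = 28.42°.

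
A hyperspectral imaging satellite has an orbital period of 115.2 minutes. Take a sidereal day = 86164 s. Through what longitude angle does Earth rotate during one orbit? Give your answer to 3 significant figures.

28.9°

T = 115.2 min = 6912.0 s.
During one orbit Earth rotates (6912.0 / 86164) × 360° = 28.88°.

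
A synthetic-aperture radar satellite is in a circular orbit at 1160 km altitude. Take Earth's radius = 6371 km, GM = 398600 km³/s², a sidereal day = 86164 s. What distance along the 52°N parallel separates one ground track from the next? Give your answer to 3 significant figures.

1860 km

Semi-major axis a = 6371 + 1160 = 7531 km. Period T = 2π√(a³/μ) = 2π√(7531³/398600) = 6504.1 s = 108.40 min.
Node shift per orbit = (6504.1/86164) × 360° = 27.17°.
Equatorial spacing = 27.17 × 111.2 km/° = 3022 km.
At 52° latitude, spacing = 3022 × cos(52°) = 1860 km.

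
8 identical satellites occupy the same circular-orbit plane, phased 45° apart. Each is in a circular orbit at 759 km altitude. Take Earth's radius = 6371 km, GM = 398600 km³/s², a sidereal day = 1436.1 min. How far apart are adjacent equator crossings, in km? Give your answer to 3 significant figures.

348 km

Semi-major axis a = 6371 + 759 = 7130 km. Period T = 2π√(a³/μ) = 2π√(7130³/398600) = 5991.6 s = 99.86 min.
Single-satellite node shift = (5991.6/86166) × 360° = 25.03°.
With 8 satellites evenly phased, successive equator crossings are 25.03/8 = 3.129° apart.
That is 3.129 × 111.2 = 348 km at the equator.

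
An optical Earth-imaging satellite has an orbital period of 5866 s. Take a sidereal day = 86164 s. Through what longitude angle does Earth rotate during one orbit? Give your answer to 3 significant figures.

24.5°

During one orbit Earth rotates (5866.0 / 86164) × 360° = 24.51°.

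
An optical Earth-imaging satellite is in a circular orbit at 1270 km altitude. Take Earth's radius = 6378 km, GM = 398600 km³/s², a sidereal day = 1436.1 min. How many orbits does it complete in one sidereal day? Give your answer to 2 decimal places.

Semi-major axis a = 6378 + 1270 = 7648 km. Period T = 2π√(a³/μ) = 2π√(7648³/398600) = 6656.3 s = 110.94 min.
Orbits per sidereal day = 86166 / 6656.3 = 12.945.

12.95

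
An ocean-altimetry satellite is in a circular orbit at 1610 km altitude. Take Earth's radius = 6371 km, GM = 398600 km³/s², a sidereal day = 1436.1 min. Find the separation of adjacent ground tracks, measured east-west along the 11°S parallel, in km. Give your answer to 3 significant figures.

Semi-major axis a = 6371 + 1610 = 7981 km. Period T = 2π√(a³/μ) = 2π√(7981³/398600) = 7095.7 s = 118.26 min.
Node shift per orbit = (7095.7/86166) × 360° = 29.65°.
Equatorial spacing = 29.65 × 111.2 km/° = 3296 km.
At 11° latitude, spacing = 3296 × cos(11°) = 3236 km.

3240 km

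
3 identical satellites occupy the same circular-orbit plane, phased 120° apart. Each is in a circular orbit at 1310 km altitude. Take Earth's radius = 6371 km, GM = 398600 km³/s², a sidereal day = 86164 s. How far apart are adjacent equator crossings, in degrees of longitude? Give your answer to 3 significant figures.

9.33°

Semi-major axis a = 6371 + 1310 = 7681 km. Period T = 2π√(a³/μ) = 2π√(7681³/398600) = 6699.4 s = 111.66 min.
Single-satellite node shift = (6699.4/86164) × 360° = 27.99°.
With 3 satellites evenly phased, successive equator crossings are 27.99/3 = 9.330° apart.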